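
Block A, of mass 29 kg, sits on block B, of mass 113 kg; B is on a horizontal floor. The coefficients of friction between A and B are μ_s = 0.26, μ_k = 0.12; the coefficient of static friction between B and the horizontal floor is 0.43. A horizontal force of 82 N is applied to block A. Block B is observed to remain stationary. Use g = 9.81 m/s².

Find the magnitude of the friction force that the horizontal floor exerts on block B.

Normal force at the A–B interface: N₁ = m_A g = 284.5 N.
So the A–B interface can sustain at most μ_s N₁ = 73.97 N of static friction.
P = 82 N exceeds that limit, so A slips over B and the interface friction becomes kinetic: f₁ = μ_k N₁ = 0.12×284.5 = 34.1 N.
By Newton's third law B feels 34.1 N forward from A. With B stationary, the floor's static friction on B balances it: f₂ = 34.1 N (well within μ_s(m_A+m_B)g = 599 N).

f ≈ 34.1 N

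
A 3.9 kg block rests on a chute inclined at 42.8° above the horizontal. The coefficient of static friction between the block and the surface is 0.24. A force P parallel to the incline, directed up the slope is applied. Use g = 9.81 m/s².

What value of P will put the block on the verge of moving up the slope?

P ≈ 32.7 N

At impending motion up the slope, friction acts down-slope at its limit: f = μ_s N.
P is parallel to the surface, so N = m g cos θ = 28.1 N.
Along the incline: P = m g sin θ + μ_s N = 26 + 0.24×28.1 = 32.7 N.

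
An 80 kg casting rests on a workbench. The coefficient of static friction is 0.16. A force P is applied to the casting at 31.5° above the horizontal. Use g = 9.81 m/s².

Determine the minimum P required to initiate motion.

N = m g − P sin α (the pull lifts the casting).
At impending slip, P cos α = μ_s N = μ_s (m g − P sin α).
Solving: P (cos α + μ_s sin α) = μ_s m g → P = 0.16×785/(cos 31.5° + 0.16 sin 31.5°) = 126/0.9362 = 134 N.

P ≈ 134 N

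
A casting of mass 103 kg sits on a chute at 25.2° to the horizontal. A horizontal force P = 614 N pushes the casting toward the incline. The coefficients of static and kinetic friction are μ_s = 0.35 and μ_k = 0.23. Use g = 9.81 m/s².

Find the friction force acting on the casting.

f ≈ 125 N (down the incline)

Normal direction: N = m g cos θ + P sin θ = 1176 N.
Parallel to the incline: P cos θ − m g sin θ = 555.6 − 430.2 = 125.3 N; the friction needed to balance this is 125.3 N acting down the slope.
The limit of static friction is μ_s N = 411.5 N.
Since 125.3 N is within the 411.5 N limit, the casting stays put and friction is exactly 125 N.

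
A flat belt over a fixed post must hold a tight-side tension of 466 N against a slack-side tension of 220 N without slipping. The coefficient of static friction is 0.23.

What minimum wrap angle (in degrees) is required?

β_min ≈ 187°

T₂/T₁ = e^{μβ} → β = ln(T₂/T₁)/μ.
β = ln(466/220)/0.23 = 0.7506/0.23 = 3.263 rad.
In degrees: β = 3.263 × 180/π = 187°.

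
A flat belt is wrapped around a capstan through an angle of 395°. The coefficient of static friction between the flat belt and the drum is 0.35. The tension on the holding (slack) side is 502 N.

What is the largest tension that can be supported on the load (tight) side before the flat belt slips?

T_max ≈ 5610 N

At impending slip the capstan equation gives T₂/T₁ = e^{μβ} with β in radians.
β = 395° × π/180 = 6.894 rad.
e^{μβ} = e^{0.35×6.894} = 11.17.
T₂ = T₁ · e^{μβ} = 502 × 11.17 = 5610 N.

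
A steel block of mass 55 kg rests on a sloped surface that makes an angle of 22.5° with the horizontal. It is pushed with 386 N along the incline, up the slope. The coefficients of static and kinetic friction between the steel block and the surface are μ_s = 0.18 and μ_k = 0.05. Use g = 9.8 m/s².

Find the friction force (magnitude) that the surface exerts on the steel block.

f ≈ 24.9 N (down the incline)

Perpendicular to the surface, N = m g cos θ = 55·9.8·cos 22.5° = 498 N.
For equilibrium along the incline the friction force must supply f = m g sin θ − P = 206.3 − 386 = -179.7 N (positive meaning up-slope).
Maximum static friction available: μ_s N = 0.18 × 498 = 89.63 N.
Since |-179.7| > 89.63 N, static friction cannot hold it; the steel block slides up the incline and kinetic friction applies: f = μ_k N = 0.05 × 498 = 24.9 N.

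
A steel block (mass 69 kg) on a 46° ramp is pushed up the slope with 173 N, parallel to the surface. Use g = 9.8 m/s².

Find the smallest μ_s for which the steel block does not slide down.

N = m g cos θ = 469.7 N.
Friction must make up the shortfall along the incline: f = m g sin θ − P = 486.4 − 173 = 313.4 N.
At the threshold f = μ_s N, so μ_s,min = 313.4/469.7 = 0.667.

μ_s,min ≈ 0.667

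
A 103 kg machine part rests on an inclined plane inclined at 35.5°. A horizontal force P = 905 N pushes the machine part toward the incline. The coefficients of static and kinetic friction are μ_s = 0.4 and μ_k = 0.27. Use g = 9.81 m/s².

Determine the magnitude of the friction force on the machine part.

Resolve perpendicular to the incline: N = m g cos θ + P sin θ = 103×9.81×cos 35.5° + 905×sin 35.5° = 1348 N.
Along the incline, the net driving force (taking up-slope positive) is P cos θ − m g sin θ = 736.8 − 586.8 = 150 N, so equilibrium requires friction f = -150 N (down-slope).
Maximum static friction: μ_s N = 0.4 × 1348 = 539.3 N.
Since 150 N is within the 539.3 N limit, the machine part stays put and friction is exactly 150 N.

f ≈ 150 N (down the incline)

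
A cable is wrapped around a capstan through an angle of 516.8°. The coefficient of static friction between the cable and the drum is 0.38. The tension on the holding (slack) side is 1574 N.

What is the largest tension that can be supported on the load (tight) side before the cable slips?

T_max ≈ 48500 N

At impending slip the capstan equation gives T₂/T₁ = e^{μβ} with β in radians.
β = 516.8° × π/180 = 9.02 rad.
e^{μβ} = e^{0.38×9.02} = 30.8.
T₂ = T₁ · e^{μβ} = 1574 × 30.8 = 48500 N.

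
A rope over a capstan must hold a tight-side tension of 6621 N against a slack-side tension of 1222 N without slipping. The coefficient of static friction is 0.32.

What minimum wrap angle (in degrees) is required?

β_min ≈ 303°

T₂/T₁ = e^{μβ} → β = ln(T₂/T₁)/μ.
β = ln(6621/1222)/0.32 = 1.69/0.32 = 5.28 rad.
In degrees: β = 5.28 × 180/π = 303°.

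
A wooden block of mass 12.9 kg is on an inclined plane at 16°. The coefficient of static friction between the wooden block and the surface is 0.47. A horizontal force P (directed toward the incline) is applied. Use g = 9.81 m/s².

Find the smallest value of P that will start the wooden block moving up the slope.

P ≈ 111 N

At impending motion up the slope, friction acts down-slope at its limit: f = μ_s N.
Perpendicular to the incline: N = m g cos θ + P sin θ.
Along the incline: P cos θ = m g sin θ + μ_s N = m g sin θ + μ_s (m g cos θ + P sin θ).
Solving, P (cos θ − μ_s sin θ) = m g (sin θ + μ_s cos θ), so P = 12.9×9.81×(sin 16° + 0.47 cos 16°)/(cos 16° − 0.47 sin 16°) = 127×0.7274/0.8317 = 111 N.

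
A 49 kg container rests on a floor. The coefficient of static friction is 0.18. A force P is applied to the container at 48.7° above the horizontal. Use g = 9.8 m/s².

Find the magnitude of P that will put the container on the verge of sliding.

N = m g − P sin α (the pull lifts the container).
At impending slip, P cos α = μ_s N = μ_s (m g − P sin α).
Solving: P (cos α + μ_s sin α) = μ_s m g → P = 0.18×480/(cos 48.7° + 0.18 sin 48.7°) = 86.4/0.7952 = 109 N.

P ≈ 109 N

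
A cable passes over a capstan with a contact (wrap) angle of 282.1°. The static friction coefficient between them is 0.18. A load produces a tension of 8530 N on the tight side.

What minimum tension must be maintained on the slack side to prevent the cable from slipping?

T_min ≈ 3520 N

Capstan equation at impending slip: T_tight/T_slack = e^{μβ}.
β = 282.1° = 4.924 rad; e^{μβ} = e^{0.18×4.924} = 2.426.
T_slack = T_tight / e^{μβ} = 8530 / 2.426 = 3520 N.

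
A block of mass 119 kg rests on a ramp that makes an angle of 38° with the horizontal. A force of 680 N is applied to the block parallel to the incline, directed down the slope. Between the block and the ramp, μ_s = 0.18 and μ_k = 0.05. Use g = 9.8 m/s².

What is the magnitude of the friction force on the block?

f ≈ 45.9 N (up the incline)

The normal reaction is N = m g cos θ = 919 N.
Parallel to the incline, ΣF = 0 gives f = m g sin θ + P = 718 + 680 = 1398 N (up-slope positive).
Maximum static friction available: μ_s N = 0.18 × 919 = 165.4 N.
Since |1398| > 165.4 N, static friction cannot hold it; the block slides down the incline and kinetic friction applies: f = μ_k N = 0.05 × 919 = 45.9 N.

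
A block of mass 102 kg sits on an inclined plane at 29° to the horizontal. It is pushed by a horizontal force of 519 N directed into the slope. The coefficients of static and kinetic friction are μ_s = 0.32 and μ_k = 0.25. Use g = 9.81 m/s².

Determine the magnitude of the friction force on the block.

The horizontal push has a component P sin θ into the surface, so N = m g cos θ + P sin θ = 875.2 + 251.6 = 1127 N.
Parallel to the incline: P cos θ − m g sin θ = 453.9 − 485.1 = -31.18 N; the friction needed to balance this is 31.18 N acting up the slope.
The limit of static friction is μ_s N = 360.6 N.
Since 31.18 N is within the 360.6 N limit, the block stays put and friction is exactly 31.2 N.

f ≈ 31.2 N (up the incline)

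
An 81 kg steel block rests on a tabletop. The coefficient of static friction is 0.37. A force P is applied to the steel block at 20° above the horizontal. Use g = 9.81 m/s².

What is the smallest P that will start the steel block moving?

N = m g − P sin α (the pull lifts the steel block).
At impending slip, P cos α = μ_s N = μ_s (m g − P sin α).
Solving: P (cos α + μ_s sin α) = μ_s m g → P = 0.37×795/(cos 20° + 0.37 sin 20°) = 294/1.066 = 276 N.

P ≈ 276 N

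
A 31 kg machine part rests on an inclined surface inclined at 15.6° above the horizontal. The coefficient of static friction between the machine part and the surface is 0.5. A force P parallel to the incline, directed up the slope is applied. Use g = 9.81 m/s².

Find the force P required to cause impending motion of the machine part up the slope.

P ≈ 228 N

At impending motion up the slope, friction acts down-slope at its limit: f = μ_s N.
P is parallel to the surface, so N = m g cos θ = 293 N.
Along the incline: P = m g sin θ + μ_s N = 81.8 + 0.5×293 = 228 N.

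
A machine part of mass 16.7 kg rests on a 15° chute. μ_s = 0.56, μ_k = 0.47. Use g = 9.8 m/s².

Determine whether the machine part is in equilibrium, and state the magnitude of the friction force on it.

N = m g cos θ = 158 N.
Down-slope weight component: m g sin θ = 42.4 N.
μ_s N = 88.5 N.
42.4 ≤ 88.5 N, so it stays put; friction = 42.4 N.

f ≈ 42.4 N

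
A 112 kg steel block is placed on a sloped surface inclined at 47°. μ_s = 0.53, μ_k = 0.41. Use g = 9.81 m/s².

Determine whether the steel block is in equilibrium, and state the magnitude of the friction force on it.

N = m g cos θ = 749 N.
Down-slope weight component: m g sin θ = 804 N.
μ_s N = 397 N.
804 > 397 N, so it slides; kinetic friction f = μ_k N = 0.41×749 = 307 N.

f ≈ 307 N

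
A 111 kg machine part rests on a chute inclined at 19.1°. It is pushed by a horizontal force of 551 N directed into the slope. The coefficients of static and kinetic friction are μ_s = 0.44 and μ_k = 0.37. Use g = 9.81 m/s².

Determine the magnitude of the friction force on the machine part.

Resolve perpendicular to the incline: N = m g cos θ + P sin θ = 111×9.81×cos 19.1° + 551×sin 19.1° = 1209 N.
Parallel to the incline: P cos θ − m g sin θ = 520.7 − 356.3 = 164.4 N; the friction needed to balance this is 164.4 N acting down the slope.
Maximum static friction: μ_s N = 0.44 × 1209 = 532.1 N.
|f_req| = 164.4 ≤ 532.1 N → the machine part is in equilibrium; friction equals the required value.

f ≈ 164 N (down the incline)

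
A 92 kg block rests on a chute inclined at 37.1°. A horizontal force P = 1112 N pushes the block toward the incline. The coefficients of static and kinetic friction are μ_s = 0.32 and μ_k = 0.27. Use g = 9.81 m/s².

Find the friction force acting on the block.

Normal direction: N = m g cos θ + P sin θ = 1391 N.
Parallel to the incline: P cos θ − m g sin θ = 886.9 − 544.4 = 342.5 N; the friction needed to balance this is 342.5 N acting down the slope.
The limit of static friction is μ_s N = 445 N.
|f_req| = 342.5 ≤ 445 N → the block is in equilibrium; friction equals the required value.

f ≈ 343 N (down the incline)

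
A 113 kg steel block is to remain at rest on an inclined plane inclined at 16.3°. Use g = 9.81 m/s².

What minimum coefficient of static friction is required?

μ_s,min ≈ 0.292

At the slip threshold m g sin θ = μ_s m g cos θ, so μ_s,min = tan θ.
μ_s,min = tan 16.3° = 0.292.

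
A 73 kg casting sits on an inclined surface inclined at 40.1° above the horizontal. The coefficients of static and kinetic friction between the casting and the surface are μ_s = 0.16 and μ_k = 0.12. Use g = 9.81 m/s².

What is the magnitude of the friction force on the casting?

Normal force: N = m g cos θ = 73 × 9.81 × cos 40.1° = 547.8 N.
Along the slope the weight component is m g sin θ = 461.3 N; friction must supply exactly this, acting up-slope.
Static friction can supply at most μ_s N = 87.65 N.
|461.3| exceeds 87.65 N, so the casting slips down-slope; friction is kinetic, f = μ_k N = 0.12×547.8 = 65.7 N.

f ≈ 65.7 N (up the incline)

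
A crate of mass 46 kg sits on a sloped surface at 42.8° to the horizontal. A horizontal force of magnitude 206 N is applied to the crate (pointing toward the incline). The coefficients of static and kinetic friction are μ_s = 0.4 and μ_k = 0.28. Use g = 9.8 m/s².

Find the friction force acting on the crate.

f ≈ 155 N (up the incline)

The horizontal push has a component P sin θ into the surface, so N = m g cos θ + P sin θ = 330.8 + 140 = 470.7 N.
Parallel to the incline: P cos θ − m g sin θ = 151.1 − 306.3 = -155.1 N; the friction needed to balance this is 155.1 N acting up the slope.
Maximum static friction: μ_s N = 0.4 × 470.7 = 188.3 N.
|f_req| = 155.1 ≤ 188.3 N → the crate is in equilibrium; friction equals the required value.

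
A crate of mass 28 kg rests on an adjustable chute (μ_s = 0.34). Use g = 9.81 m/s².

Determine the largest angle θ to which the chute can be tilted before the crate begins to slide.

θ_max ≈ 18.8°

At the slip threshold, m g sin θ = μ_s · m g cos θ, so tan θ = μ_s.
θ_max = arctan(0.34) = 18.8°.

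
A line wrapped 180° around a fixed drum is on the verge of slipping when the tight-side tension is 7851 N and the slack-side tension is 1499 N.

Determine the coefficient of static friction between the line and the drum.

μ ≈ 0.527

T₂/T₁ = e^{μβ} → μ = ln(T₂/T₁)/β.
β = 180° = 3.142 rad.
μ = ln(7851/1499)/3.142 = ln(5.237)/3.142 = 0.527.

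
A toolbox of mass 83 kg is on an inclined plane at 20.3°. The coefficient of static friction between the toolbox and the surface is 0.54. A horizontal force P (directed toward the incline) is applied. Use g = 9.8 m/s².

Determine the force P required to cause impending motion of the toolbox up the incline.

At impending motion up the slope, friction acts down-slope at its limit: f = μ_s N.
Perpendicular to the incline: N = m g cos θ + P sin θ.
Along the incline: P cos θ = m g sin θ + μ_s N = m g sin θ + μ_s (m g cos θ + P sin θ).
Solving, P (cos θ − μ_s sin θ) = m g (sin θ + μ_s cos θ), so P = 83×9.8×(sin 20.3° + 0.54 cos 20.3°)/(cos 20.3° − 0.54 sin 20.3°) = 813×0.8534/0.7505 = 925 N.

P ≈ 925 N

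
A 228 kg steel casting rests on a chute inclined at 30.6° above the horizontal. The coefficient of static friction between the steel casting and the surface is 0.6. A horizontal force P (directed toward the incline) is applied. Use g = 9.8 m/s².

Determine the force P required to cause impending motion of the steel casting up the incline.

At impending motion up the slope, friction acts down-slope at its limit: f = μ_s N.
Perpendicular to the incline: N = m g cos θ + P sin θ.
Along the incline: P cos θ = m g sin θ + μ_s N = m g sin θ + μ_s (m g cos θ + P sin θ).
Solving, P (cos θ − μ_s sin θ) = m g (sin θ + μ_s cos θ), so P = 228×9.8×(sin 30.6° + 0.6 cos 30.6°)/(cos 30.6° − 0.6 sin 30.6°) = 2230×1.025/0.5553 = 4130 N.

P ≈ 4130 N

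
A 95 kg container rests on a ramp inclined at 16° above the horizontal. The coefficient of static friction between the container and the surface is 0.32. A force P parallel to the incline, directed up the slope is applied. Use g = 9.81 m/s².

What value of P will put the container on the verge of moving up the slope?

P ≈ 544 N

At impending motion up the slope, friction acts down-slope at its limit: f = μ_s N.
P is parallel to the surface, so N = m g cos θ = 896 N.
Along the incline: P = m g sin θ + μ_s N = 257 + 0.32×896 = 544 N.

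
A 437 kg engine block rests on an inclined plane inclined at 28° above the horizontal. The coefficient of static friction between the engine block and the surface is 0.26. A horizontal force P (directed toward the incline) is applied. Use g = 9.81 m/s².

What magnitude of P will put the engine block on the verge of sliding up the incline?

At impending motion up the slope, friction acts down-slope at its limit: f = μ_s N.
Perpendicular to the incline: N = m g cos θ + P sin θ.
Along the incline: P cos θ = m g sin θ + μ_s N = m g sin θ + μ_s (m g cos θ + P sin θ).
Solving, P (cos θ − μ_s sin θ) = m g (sin θ + μ_s cos θ), so P = 437×9.81×(sin 28° + 0.26 cos 28°)/(cos 28° − 0.26 sin 28°) = 4290×0.699/0.7609 = 3940 N.

P ≈ 3940 N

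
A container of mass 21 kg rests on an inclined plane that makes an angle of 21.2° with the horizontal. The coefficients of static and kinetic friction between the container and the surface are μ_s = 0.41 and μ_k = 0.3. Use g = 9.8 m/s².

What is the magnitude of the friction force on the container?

f ≈ 74.4 N (up the incline)

Perpendicular to the surface, N = m g cos θ = 21·9.8·cos 21.2° = 191.9 N.
For equilibrium along the incline, friction must balance the weight component: f = m g sin θ = 74.42 N up the slope.
Static friction can supply at most μ_s N = 78.67 N.
Since |74.42| ≤ 78.67 N, static friction is sufficient; f equals the required value, not μ_s N.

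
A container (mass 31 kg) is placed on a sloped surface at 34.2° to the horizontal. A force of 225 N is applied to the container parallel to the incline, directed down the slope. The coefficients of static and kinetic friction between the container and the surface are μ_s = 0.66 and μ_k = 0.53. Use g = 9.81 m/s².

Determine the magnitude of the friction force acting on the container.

The normal reaction is N = m g cos θ = 251.5 N.
For equilibrium along the incline the friction force must supply f = m g sin θ + P = 170.9 + 225 = 395.9 N (positive meaning up-slope).
The static-friction ceiling is μ_s N = 0.66 × 251.5 = 166 N.
Since |395.9| > 166 N, static friction cannot hold it; the container slides down the incline and kinetic friction applies: f = μ_k N = 0.53 × 251.5 = 133 N.

f ≈ 133 N (up the incline)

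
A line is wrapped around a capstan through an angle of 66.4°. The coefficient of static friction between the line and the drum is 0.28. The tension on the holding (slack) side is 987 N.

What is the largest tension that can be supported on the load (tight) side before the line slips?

T_max ≈ 1370 N

At impending slip the capstan equation gives T₂/T₁ = e^{μβ} with β in radians.
β = 66.4° × π/180 = 1.159 rad.
e^{μβ} = e^{0.28×1.159} = 1.383.
T₂ = T₁ · e^{μβ} = 987 × 1.383 = 1370 N.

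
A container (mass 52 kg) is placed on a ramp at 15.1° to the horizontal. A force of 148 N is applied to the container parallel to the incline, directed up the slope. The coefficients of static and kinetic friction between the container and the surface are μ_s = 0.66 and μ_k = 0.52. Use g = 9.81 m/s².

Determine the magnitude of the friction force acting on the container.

The normal reaction is N = m g cos θ = 492.5 N.
The friction needed for equilibrium is m g sin θ − P = 132.9 − 148 = -15.11 N, measured positive up-slope.
Maximum static friction available: μ_s N = 0.66 × 492.5 = 325.1 N.
Since |-15.11| ≤ 325.1 N, the container remains in static equilibrium and friction takes exactly the required value.

f ≈ 15.1 N (down the incline)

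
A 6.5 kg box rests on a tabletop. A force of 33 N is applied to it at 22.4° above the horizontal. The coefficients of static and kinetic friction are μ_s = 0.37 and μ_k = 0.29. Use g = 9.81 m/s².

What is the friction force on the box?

Vertical equilibrium gives N = m g − P sin α = 51.19 N.
For equilibrium, f = P cos α = 33×cos 22.4° = 30.51 N.
The static-friction limit is μ_s N = 18.94 N.
30.51 > 18.94 N → the box slides; f = μ_k N = 0.29×51.19 = 14.8 N.

f ≈ 14.8 N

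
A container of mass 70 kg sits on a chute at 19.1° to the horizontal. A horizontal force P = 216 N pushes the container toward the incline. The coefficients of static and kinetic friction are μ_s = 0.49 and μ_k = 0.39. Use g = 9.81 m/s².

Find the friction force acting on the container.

f ≈ 20.6 N (up the incline)

Resolve perpendicular to the incline: N = m g cos θ + P sin θ = 70×9.81×cos 19.1° + 216×sin 19.1° = 719.6 N.
Parallel to the incline: P cos θ − m g sin θ = 204.1 − 224.7 = -20.59 N; the friction needed to balance this is 20.59 N acting up the slope.
Maximum static friction: μ_s N = 0.49 × 719.6 = 352.6 N.
Since 20.59 N is within the 352.6 N limit, the container stays put and friction is exactly 20.6 N.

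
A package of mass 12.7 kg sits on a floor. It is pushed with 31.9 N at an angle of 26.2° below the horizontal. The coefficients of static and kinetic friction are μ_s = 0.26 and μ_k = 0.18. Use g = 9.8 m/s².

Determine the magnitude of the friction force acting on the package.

N = m g + P sin α = 124.5 + 31.9×sin 26.2° = 138.5 N.
For equilibrium, f = P cos α = 31.9×cos 26.2° = 28.62 N.
μ_s N = 0.26 × 138.5 = 36.02 N.
28.62 ≤ 36.02 N → static; friction equals the required 28.6 N.

f ≈ 28.6 N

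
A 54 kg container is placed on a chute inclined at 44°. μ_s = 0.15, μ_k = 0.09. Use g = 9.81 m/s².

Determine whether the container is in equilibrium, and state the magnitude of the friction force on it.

f ≈ 34.3 N

N = m g cos θ = 381 N.
Down-slope weight component: m g sin θ = 368 N.
μ_s N = 57.2 N.
368 > 57.2 N, so it slides; kinetic friction f = μ_k N = 0.09×381 = 34.3 N.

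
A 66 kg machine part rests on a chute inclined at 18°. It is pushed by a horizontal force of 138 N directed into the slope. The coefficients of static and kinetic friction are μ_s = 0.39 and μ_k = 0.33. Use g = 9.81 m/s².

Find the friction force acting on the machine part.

f ≈ 68.8 N (up the incline)

The horizontal push has a component P sin θ into the surface, so N = m g cos θ + P sin θ = 615.8 + 42.64 = 658.4 N.
Parallel to the incline: P cos θ − m g sin θ = 131.2 − 200.1 = -68.83 N; the friction needed to balance this is 68.83 N acting up the slope.
Maximum static friction: μ_s N = 0.39 × 658.4 = 256.8 N.
Since 68.83 N is within the 256.8 N limit, the machine part stays put and friction is exactly 68.8 N.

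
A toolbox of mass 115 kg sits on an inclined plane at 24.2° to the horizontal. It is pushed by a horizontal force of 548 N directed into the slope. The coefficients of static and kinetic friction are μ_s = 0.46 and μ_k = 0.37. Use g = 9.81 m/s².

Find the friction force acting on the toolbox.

Normal direction: N = m g cos θ + P sin θ = 1254 N.
Parallel to the incline: P cos θ − m g sin θ = 499.8 − 462.5 = 37.39 N; the friction needed to balance this is 37.39 N acting down the slope.
Maximum static friction: μ_s N = 0.46 × 1254 = 576.7 N.
|f_req| = 37.39 ≤ 576.7 N → the toolbox is in equilibrium; friction equals the required value.

f ≈ 37.4 N (down the incline)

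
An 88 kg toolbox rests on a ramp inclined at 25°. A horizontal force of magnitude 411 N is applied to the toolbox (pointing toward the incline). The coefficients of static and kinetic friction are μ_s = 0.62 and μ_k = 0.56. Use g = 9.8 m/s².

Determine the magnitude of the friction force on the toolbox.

f ≈ 8.03 N (down the incline)

Resolve perpendicular to the incline: N = m g cos θ + P sin θ = 88×9.8×cos 25° + 411×sin 25° = 955.3 N.
Parallel to the incline: P cos θ − m g sin θ = 372.5 − 364.5 = 8.027 N; the friction needed to balance this is 8.027 N acting down the slope.
Maximum static friction: μ_s N = 0.62 × 955.3 = 592.3 N.
Since 8.027 N is within the 592.3 N limit, the toolbox stays put and friction is exactly 8.03 N.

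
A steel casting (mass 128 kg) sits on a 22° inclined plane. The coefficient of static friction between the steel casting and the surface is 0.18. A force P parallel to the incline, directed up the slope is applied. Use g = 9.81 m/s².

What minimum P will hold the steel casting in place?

The steel casting tends to slide down (tan θ > μ_s), so at the point of impending slip friction acts up-slope at its limit: f = μ_s N.
P is parallel to the surface, so N = m g cos θ = 1160 N.
Along the incline: P + μ_s N = m g sin θ, so P = 470 − 0.18×1160 = 261 N.

P_min ≈ 261 N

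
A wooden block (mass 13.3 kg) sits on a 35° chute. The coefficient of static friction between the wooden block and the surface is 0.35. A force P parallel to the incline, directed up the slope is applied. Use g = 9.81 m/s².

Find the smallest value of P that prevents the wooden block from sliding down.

P_min ≈ 37.4 N

The wooden block tends to slide down (tan θ > μ_s), so at the point of impending slip friction acts up-slope at its limit: f = μ_s N.
P is parallel to the surface, so N = m g cos θ = 107 N.
Along the incline: P + μ_s N = m g sin θ, so P = 74.8 − 0.35×107 = 37.4 N.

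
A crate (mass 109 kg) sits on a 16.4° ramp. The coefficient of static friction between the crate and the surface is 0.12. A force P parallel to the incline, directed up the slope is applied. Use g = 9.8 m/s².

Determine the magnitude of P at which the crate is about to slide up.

P ≈ 425 N

At impending motion up the slope, friction acts down-slope at its limit: f = μ_s N.
P is parallel to the surface, so N = m g cos θ = 1020 N.
Along the incline: P = m g sin θ + μ_s N = 302 + 0.12×1020 = 425 N.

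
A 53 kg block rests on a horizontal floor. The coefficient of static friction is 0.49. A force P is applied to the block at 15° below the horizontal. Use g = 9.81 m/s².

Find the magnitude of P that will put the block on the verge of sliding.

P ≈ 304 N

N = m g + P sin α (the push presses the block into the horizontal floor).
At impending slip, P cos α = μ_s N = μ_s (m g + P sin α).
Solving: P (cos α − μ_s sin α) = μ_s m g → P = 0.49×520/(cos 15° − 0.49 sin 15°) = 255/0.8391 = 304 N.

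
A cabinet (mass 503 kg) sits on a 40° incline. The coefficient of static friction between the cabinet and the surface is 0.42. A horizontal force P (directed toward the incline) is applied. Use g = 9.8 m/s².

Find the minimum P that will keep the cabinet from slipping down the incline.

The cabinet tends to slide down (tan θ > μ_s), so at the point of impending slip friction acts up-slope at its limit: f = μ_s N.
Perpendicular to the incline: N = m g cos θ + P sin θ.
Along the incline: P cos θ + μ_s N = m g sin θ, i.e. P cos θ + μ_s (m g cos θ + P sin θ) = m g sin θ.
Solving, P (cos θ + μ_s sin θ) = m g (sin θ − μ_s cos θ), so P = 4930×0.321/1.036 = 1530 N.

P_min ≈ 1530 N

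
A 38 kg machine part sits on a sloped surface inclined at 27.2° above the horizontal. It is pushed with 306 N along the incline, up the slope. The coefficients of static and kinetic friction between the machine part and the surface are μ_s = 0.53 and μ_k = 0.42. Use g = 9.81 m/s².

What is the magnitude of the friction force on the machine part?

f ≈ 136 N (down the incline)

The normal reaction is N = m g cos θ = 331.6 N.
The friction needed for equilibrium is m g sin θ − P = 170.4 − 306 = -135.6 N, measured positive up-slope.
Static friction can supply at most μ_s N = 175.7 N.
Since |-135.6| ≤ 175.7 N, static friction is sufficient; f equals the required value, not μ_s N.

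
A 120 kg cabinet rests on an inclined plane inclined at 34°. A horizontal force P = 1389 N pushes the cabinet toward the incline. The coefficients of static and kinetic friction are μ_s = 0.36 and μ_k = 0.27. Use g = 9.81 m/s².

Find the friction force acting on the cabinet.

Resolve perpendicular to the incline: N = m g cos θ + P sin θ = 120×9.81×cos 34° + 1389×sin 34° = 1753 N.
Along the incline, the net driving force (taking up-slope positive) is P cos θ − m g sin θ = 1152 − 658.3 = 493.3 N, so equilibrium requires friction f = -493.3 N (down-slope).
The limit of static friction is μ_s N = 631 N.
Since 493.3 N is within the 631 N limit, the cabinet stays put and friction is exactly 493 N.

f ≈ 493 N (down the incline)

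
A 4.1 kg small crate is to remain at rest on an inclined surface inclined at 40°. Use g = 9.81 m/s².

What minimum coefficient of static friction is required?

μ_s,min ≈ 0.839

At the slip threshold m g sin θ = μ_s m g cos θ, so μ_s,min = tan θ.
μ_s,min = tan 40° = 0.839.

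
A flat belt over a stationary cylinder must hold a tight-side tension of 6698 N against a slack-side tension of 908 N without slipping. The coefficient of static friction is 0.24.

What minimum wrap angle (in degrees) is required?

T₂/T₁ = e^{μβ} → β = ln(T₂/T₁)/μ.
β = ln(6698/908)/0.24 = 1.998/0.24 = 8.326 rad.
In degrees: β = 8.326 × 180/π = 477°.

β_min ≈ 477°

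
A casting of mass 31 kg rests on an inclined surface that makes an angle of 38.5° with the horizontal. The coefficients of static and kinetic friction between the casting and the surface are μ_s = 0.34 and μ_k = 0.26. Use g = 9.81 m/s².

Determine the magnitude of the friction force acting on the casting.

f ≈ 61.9 N (up the incline)

Normal force: N = m g cos θ = 31 × 9.81 × cos 38.5° = 238 N.
Along the slope the weight component is m g sin θ = 189.3 N; friction must supply exactly this, acting up-slope.
Maximum static friction available: μ_s N = 0.34 × 238 = 80.92 N.
|189.3| exceeds 80.92 N, so the casting slips down-slope; friction is kinetic, f = μ_k N = 0.26×238 = 61.9 N.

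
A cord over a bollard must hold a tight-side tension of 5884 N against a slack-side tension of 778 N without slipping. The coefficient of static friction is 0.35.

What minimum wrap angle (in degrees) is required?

β_min ≈ 331°

T₂/T₁ = e^{μβ} → β = ln(T₂/T₁)/μ.
β = ln(5884/778)/0.35 = 2.023/0.35 = 5.781 rad.
In degrees: β = 5.781 × 180/π = 331°.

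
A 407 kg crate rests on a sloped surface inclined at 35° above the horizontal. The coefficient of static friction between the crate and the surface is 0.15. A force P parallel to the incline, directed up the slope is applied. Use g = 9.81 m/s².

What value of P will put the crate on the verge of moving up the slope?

At impending motion up the slope, friction acts down-slope at its limit: f = μ_s N.
P is parallel to the surface, so N = m g cos θ = 3270 N.
Along the incline: P = m g sin θ + μ_s N = 2290 + 0.15×3270 = 2780 N.

P ≈ 2780 N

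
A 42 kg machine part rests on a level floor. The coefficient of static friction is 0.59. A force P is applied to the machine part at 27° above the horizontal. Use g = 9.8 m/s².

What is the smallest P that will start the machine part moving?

P ≈ 210 N

N = m g − P sin α (the pull lifts the machine part).
At impending slip, P cos α = μ_s N = μ_s (m g − P sin α).
Solving: P (cos α + μ_s sin α) = μ_s m g → P = 0.59×412/(cos 27° + 0.59 sin 27°) = 243/1.159 = 210 N.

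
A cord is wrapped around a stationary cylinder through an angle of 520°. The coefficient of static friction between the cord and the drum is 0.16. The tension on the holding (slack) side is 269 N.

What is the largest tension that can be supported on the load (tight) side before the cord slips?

T_max ≈ 1150 N

At impending slip the capstan equation gives T₂/T₁ = e^{μβ} with β in radians.
β = 520° × π/180 = 9.076 rad.
e^{μβ} = e^{0.16×9.076} = 4.272.
T₂ = T₁ · e^{μβ} = 269 × 4.272 = 1150 N.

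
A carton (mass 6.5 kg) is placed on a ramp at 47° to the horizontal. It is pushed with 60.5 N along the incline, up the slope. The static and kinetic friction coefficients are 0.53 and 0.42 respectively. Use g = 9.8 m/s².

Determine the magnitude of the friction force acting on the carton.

Normal force: N = m g cos θ = 6.5 × 9.8 × cos 47° = 43.44 N.
The friction needed for equilibrium is m g sin θ − P = 46.59 − 60.5 = -13.91 N, measured positive up-slope.
Maximum static friction available: μ_s N = 0.53 × 43.44 = 23.02 N.
Since |-13.91| ≤ 23.02 N, the carton remains in static equilibrium and friction takes exactly the required value.

f ≈ 13.9 N (down the incline)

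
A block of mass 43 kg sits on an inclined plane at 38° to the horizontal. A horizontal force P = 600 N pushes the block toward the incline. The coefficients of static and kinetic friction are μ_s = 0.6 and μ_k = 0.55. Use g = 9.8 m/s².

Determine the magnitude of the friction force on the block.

Resolve perpendicular to the incline: N = m g cos θ + P sin θ = 43×9.8×cos 38° + 600×sin 38° = 701.5 N.
Parallel to the incline: P cos θ − m g sin θ = 472.8 − 259.4 = 213.4 N; the friction needed to balance this is 213.4 N acting down the slope.
Maximum static friction: μ_s N = 0.6 × 701.5 = 420.9 N.
|f_req| = 213.4 ≤ 420.9 N → the block is in equilibrium; friction equals the required value.

f ≈ 213 N (down the incline)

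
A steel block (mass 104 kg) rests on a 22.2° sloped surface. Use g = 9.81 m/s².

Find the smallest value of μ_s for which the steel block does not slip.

μ_s,min ≈ 0.408

At the slip threshold m g sin θ = μ_s m g cos θ, so μ_s,min = tan θ.
μ_s,min = tan 22.2° = 0.408.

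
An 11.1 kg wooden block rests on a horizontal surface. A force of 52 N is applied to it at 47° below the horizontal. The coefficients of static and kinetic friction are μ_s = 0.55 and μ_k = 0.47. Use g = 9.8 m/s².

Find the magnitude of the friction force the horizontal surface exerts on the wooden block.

f ≈ 35.5 N

N = m g + P sin α = 108.8 + 52×sin 47° = 146.8 N.
The horizontal driving force is P cos α = 35.46 N, so equilibrium needs friction f = 35.46 N.
The static-friction limit is μ_s N = 80.75 N.
Since 35.46 N does not exceed the limit, the wooden block stays at rest and f = 35.5 N.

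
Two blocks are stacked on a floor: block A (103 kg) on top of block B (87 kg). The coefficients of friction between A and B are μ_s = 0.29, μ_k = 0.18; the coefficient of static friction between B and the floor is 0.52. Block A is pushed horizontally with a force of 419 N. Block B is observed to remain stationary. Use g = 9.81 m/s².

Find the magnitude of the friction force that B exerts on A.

f ≈ 182 N

The normal force B exerts on A is simply A's weight, N₁ = 1010 N.
Maximum static friction on A from B: μ_s N₁ = 0.29×1010 = 293 N.
P = 419 N exceeds that limit, so A slips over B and the interface friction becomes kinetic: f₁ = μ_k N₁ = 0.18×1010 = 182 N.
By Newton's third law B feels 182 N forward from A. With B stationary, the floor's static friction on B balances it: f₂ = 182 N (well within μ_s(m_A+m_B)g = 969.2 N).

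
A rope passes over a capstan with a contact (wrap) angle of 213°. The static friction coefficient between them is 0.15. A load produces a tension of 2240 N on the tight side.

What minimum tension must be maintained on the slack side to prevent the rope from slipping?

Capstan equation at impending slip: T_tight/T_slack = e^{μβ}.
β = 213° = 3.718 rad; e^{μβ} = e^{0.15×3.718} = 1.747.
T_slack = T_tight / e^{μβ} = 2240 / 1.747 = 1280 N.

T_min ≈ 1280 N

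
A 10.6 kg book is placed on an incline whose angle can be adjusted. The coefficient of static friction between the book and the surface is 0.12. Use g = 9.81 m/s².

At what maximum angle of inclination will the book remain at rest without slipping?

θ_max ≈ 6.84°

At the slip threshold, m g sin θ = μ_s · m g cos θ, so tan θ = μ_s.
θ_max = arctan(0.12) = 6.84°.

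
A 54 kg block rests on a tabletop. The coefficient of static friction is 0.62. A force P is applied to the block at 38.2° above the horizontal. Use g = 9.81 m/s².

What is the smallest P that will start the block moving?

P ≈ 281 N

N = m g − P sin α (the pull lifts the block).
At impending slip, P cos α = μ_s N = μ_s (m g − P sin α).
Solving: P (cos α + μ_s sin α) = μ_s m g → P = 0.62×530/(cos 38.2° + 0.62 sin 38.2°) = 328/1.169 = 281 N.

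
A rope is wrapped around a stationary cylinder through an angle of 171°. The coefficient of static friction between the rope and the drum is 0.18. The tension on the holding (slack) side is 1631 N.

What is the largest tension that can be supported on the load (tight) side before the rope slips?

T_max ≈ 2790 N

At impending slip the capstan equation gives T₂/T₁ = e^{μβ} with β in radians.
β = 171° × π/180 = 2.985 rad.
e^{μβ} = e^{0.18×2.985} = 1.711.
T₂ = T₁ · e^{μβ} = 1631 × 1.711 = 2790 N.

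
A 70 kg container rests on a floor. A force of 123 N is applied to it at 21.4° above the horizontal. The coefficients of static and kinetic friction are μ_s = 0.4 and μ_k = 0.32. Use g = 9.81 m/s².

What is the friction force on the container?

N = m g − P sin α = 686.7 − 123×sin 21.4° = 641.8 N.
For equilibrium, f = P cos α = 123×cos 21.4° = 114.5 N.
μ_s N = 0.4 × 641.8 = 256.7 N.
114.5 ≤ 256.7 N → static; friction equals the required 115 N.

f ≈ 115 N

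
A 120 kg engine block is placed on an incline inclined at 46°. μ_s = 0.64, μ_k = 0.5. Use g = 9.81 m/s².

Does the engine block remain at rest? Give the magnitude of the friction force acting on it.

N = m g cos θ = 818 N.
Down-slope weight component: m g sin θ = 847 N.
μ_s N = 523 N.
847 > 523 N, so it slides; kinetic friction f = μ_k N = 0.5×818 = 409 N.

f ≈ 409 N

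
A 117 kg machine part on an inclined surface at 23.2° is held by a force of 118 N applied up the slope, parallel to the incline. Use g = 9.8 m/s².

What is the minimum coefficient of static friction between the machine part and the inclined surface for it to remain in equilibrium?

μ_s,min ≈ 0.317

N = m g cos θ = 1054 N.
Friction must make up the shortfall along the incline: f = m g sin θ − P = 451.7 − 118 = 333.7 N.
At the threshold f = μ_s N, so μ_s,min = 333.7/1054 = 0.317.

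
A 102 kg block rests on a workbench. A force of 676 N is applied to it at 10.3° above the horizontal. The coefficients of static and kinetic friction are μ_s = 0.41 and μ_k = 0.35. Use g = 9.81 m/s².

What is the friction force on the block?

f ≈ 308 N

Vertical equilibrium gives N = m g − P sin α = 879.7 N.
The horizontal driving force is P cos α = 665.1 N, so equilibrium needs friction f = 665.1 N.
μ_s N = 0.41 × 879.7 = 360.7 N.
665.1 > 360.7 N → the block slides; f = μ_k N = 0.35×879.7 = 308 N.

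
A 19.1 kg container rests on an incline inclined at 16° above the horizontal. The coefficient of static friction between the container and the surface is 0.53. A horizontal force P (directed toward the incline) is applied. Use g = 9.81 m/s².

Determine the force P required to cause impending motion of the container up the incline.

At impending motion up the slope, friction acts down-slope at its limit: f = μ_s N.
Perpendicular to the incline: N = m g cos θ + P sin θ.
Along the incline: P cos θ = m g sin θ + μ_s N = m g sin θ + μ_s (m g cos θ + P sin θ).
Solving, P (cos θ − μ_s sin θ) = m g (sin θ + μ_s cos θ), so P = 19.1×9.81×(sin 16° + 0.53 cos 16°)/(cos 16° − 0.53 sin 16°) = 187×0.7851/0.8152 = 180 N.

P ≈ 180 N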